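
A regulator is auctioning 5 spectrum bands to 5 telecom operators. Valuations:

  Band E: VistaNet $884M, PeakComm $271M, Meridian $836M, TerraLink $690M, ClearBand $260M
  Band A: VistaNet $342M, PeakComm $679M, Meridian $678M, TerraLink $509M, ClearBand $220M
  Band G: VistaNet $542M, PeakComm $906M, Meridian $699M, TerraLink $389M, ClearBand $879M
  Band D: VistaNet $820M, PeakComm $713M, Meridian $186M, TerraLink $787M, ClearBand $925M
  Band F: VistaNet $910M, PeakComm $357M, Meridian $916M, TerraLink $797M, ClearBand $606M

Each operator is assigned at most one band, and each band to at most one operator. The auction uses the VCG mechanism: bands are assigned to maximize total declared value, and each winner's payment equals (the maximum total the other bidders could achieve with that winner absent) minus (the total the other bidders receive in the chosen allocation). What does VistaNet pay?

Efficient allocation: VistaNet→Band E ($884M), PeakComm→Band G ($906M), Meridian→Band A ($678M), TerraLink→Band F ($797M), ClearBand→Band D ($925M); total welfare W = $4190M.
VistaNet receives Band E at value $884M, so the others get W − 884 = $3306M.
Without VistaNet: best allocation of the remaining 4 bidders over all 5 bands is PeakComm→Band G ($906M), Meridian→Band E ($836M), TerraLink→Band F ($797M), ClearBand→Band D ($925M), total $3464M.
VCG payment = (others' best without VistaNet) − (others' welfare with VistaNet) = 3464 − 3306 = $158M.

VistaNet pays $158M.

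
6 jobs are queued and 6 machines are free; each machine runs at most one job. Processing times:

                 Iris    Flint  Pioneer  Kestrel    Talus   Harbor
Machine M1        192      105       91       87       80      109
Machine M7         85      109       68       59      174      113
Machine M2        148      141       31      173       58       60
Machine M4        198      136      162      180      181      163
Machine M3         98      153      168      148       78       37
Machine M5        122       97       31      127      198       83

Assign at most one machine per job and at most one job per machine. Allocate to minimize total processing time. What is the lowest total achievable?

Min total: 434 min

Treat this as an assignment problem: match each job to one machine.
Optimal: Iris→Machine M7 (85 min), Flint→Machine M4 (136 min), Pioneer→Machine M5 (31 min), Kestrel→Machine M1 (87 min), Talus→Machine M2 (58 min), Harbor→Machine M3 (37 min) — total 85+136+31+87+58+37 = 434 min.
Swapping Harbor↔Iris (Harbor→Machine M7 113 min, Iris→Machine M3 98 min) adds 89.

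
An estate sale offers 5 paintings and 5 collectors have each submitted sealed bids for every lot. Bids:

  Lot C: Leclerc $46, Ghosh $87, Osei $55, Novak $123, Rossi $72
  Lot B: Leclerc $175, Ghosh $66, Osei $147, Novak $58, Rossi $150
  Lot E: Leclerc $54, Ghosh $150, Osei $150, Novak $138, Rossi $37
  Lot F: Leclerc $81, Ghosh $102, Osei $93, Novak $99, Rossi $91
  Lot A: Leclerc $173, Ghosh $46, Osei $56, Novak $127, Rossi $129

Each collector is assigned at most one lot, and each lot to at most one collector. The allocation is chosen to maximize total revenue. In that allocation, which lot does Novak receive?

Treat this as an assignment problem: match each collector to one lot.
Optimal: Leclerc→Lot A ($173), Ghosh→Lot F ($102), Osei→Lot E ($150), Novak→Lot C ($123), Rossi→Lot B ($150) — total 173+102+150+123+150 = $698.
Row-greedy (each collector in turn takes its best remaining lot) gives $617, worse by 81.
Novak's own top lot is Lot E ($138), but forcing Novak→Lot E and reassigning the rest optimally gives only $641 — worse by 57.

Novak receives Lot C.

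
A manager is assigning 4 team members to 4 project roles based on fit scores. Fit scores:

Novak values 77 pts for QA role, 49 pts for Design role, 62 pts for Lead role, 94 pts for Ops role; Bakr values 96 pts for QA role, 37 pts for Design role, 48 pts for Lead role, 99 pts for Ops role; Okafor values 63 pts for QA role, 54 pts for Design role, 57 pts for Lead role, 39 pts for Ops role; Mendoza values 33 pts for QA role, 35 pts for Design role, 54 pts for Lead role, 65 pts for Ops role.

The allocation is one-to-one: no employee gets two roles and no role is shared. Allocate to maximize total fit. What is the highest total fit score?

This is the linear assignment problem.
Optimal: Novak→Ops role (94 pts), Bakr→QA role (96 pts), Okafor→Design role (54 pts), Mendoza→Lead role (54 pts) — total 94+96+54+54 = 298 pts.
Column-greedy (each role in turn goes to its best remaining employee) gives 277 pts, worse by 21.
Next-best assignment: Novak→QA role, Bakr→Ops role, Okafor→Design role, Mendoza→Lead role = 284 pts.

Max total: 298 pts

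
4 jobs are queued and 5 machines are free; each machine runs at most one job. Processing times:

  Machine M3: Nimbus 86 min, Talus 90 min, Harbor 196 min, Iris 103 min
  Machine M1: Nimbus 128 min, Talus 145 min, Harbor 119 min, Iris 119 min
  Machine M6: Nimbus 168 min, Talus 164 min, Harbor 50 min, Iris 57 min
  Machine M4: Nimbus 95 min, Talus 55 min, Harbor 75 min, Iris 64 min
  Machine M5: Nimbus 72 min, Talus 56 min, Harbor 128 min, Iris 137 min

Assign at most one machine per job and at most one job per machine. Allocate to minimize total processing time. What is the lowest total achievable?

Minimum total: 256 min

This is a one-to-one assignment (minimum-cost bipartite matching).
Optimal: Nimbus→Machine M3 (86 min), Talus→Machine M5 (56 min), Harbor→Machine M6 (50 min), Iris→Machine M4 (64 min) — total 86+56+50+64 = 256 min.
Min-entry greedy (repeatedly take the single cheapest remaining cell) gives 280 min, worse by 24.
Swapping Harbor↔Iris (Harbor→Machine M4 75 min, Iris→Machine M6 57 min) adds 18.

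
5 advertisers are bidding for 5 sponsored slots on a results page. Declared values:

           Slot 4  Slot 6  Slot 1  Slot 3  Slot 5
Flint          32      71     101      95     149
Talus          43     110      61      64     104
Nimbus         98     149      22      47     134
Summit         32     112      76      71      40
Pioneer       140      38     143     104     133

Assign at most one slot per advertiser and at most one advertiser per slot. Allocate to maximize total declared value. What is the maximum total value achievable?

Max total: $578

Optimal: Flint→Slot 5 ($149), Talus→Slot 3 ($64), Nimbus→Slot 6 ($149), Summit→Slot 1 ($76), Pioneer→Slot 4 ($140) — total 149+64+149+76+140 = $578.
Max-entry greedy (repeatedly take the single best remaining cell) gives $555, worse by 23.
Next-best assignment: Flint→Slot 5, Talus→Slot 6, Nimbus→Slot 4, Summit→Slot 3, Pioneer→Slot 1 = $571.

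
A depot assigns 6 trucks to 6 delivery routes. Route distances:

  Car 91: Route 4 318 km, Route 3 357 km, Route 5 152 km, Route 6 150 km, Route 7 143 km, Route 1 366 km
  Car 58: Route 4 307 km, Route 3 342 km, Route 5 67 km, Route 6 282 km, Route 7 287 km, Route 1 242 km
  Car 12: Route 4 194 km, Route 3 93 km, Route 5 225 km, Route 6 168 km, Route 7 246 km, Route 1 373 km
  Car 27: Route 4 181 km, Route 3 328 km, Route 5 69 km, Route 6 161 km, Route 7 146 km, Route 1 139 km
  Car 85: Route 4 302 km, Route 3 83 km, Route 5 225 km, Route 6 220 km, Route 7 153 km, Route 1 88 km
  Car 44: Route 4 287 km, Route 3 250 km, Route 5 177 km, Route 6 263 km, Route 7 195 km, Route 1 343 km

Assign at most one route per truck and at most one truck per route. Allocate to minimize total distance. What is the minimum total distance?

Optimal: Car 91→Route 6 (150 km), Car 58→Route 5 (67 km), Car 12→Route 3 (93 km), Car 27→Route 4 (181 km), Car 85→Route 1 (88 km), Car 44→Route 7 (195 km) — total 150+67+93+181+88+195 = 774 km.
Next-best assignment: Car 91→Route 6, Car 58→Route 5, Car 12→Route 4, Car 27→Route 1, Car 85→Route 3, Car 44→Route 7 = 828 km.
Checked against all permutations: 774 km is optimal.

Minimum total: 774 km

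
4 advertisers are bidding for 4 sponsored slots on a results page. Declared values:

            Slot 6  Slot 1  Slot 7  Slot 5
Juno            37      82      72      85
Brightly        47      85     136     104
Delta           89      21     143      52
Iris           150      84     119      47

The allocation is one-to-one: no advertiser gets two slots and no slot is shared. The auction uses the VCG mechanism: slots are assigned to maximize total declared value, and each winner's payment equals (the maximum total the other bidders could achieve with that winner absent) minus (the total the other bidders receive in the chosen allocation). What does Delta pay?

Delta pays $35.

Efficient allocation: Juno→Slot 1 ($82), Brightly→Slot 5 ($104), Delta→Slot 7 ($143), Iris→Slot 6 ($150); total welfare W = $479.
Delta receives Slot 7 at value $143, so the others get W − 143 = $336.
Without Delta: best allocation of the remaining 3 bidders over all 4 slots is Juno→Slot 5 ($85), Brightly→Slot 7 ($136), Iris→Slot 6 ($150), total $371.
VCG payment = (others' best without Delta) − (others' welfare with Delta) = 371 − 336 = $35.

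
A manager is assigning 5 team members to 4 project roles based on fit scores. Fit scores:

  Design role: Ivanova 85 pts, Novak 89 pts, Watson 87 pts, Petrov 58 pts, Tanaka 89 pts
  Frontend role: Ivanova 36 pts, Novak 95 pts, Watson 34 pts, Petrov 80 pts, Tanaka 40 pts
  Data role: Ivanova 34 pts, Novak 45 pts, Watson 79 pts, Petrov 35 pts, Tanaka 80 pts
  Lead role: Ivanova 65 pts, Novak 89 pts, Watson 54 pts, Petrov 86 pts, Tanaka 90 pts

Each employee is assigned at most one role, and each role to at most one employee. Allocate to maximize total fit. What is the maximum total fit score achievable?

Max total: 349 pts

This is a one-to-one assignment (maximum-weight bipartite matching).
Optimal: Ivanova→Design role (85 pts), Novak→Frontend role (95 pts), Watson→Data role (79 pts), Tanaka→Lead role (90 pts) — total 85+95+79+90 = 349 pts.
Max-entry greedy (repeatedly take the single best remaining cell) gives 307 pts, worse by 42.
Swapping Watson↔Ivanova (Watson→Design role 87 pts, Ivanova→Data role 34 pts) loses 43.
No other one-to-one assignment exceeds 349 pts.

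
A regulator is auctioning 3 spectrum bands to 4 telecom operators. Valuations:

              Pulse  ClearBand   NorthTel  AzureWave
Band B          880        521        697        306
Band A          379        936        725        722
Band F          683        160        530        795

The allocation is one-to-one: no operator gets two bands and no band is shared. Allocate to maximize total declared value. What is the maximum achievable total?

Max total: $2611M

This is a one-to-one assignment (maximum-weight bipartite matching).
Optimal: Pulse→Band B ($880M), ClearBand→Band A ($936M), AzureWave→Band F ($795M) — total 880+936+795 = $2611M.
Row-greedy (each operator in turn takes its best remaining band) gives $2346M, worse by 265.
Checked against all permutations: $2611M is optimal.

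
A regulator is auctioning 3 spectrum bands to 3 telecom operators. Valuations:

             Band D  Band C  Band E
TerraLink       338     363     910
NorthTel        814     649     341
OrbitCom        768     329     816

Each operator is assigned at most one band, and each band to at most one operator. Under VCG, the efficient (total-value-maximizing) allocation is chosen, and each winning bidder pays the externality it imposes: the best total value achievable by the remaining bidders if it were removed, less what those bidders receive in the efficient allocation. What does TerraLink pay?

Efficient allocation: TerraLink→Band E ($910M), NorthTel→Band C ($649M), OrbitCom→Band D ($768M); total welfare W = $2327M.
TerraLink receives Band E at value $910M, so the others get W − 910 = $1417M.
Without TerraLink: best allocation of the remaining 2 bidders over all 3 bands is NorthTel→Band D ($814M), OrbitCom→Band E ($816M), total $1630M.
VCG payment = (others' best without TerraLink) − (others' welfare with TerraLink) = 1630 − 1417 = $213M.

TerraLink pays $213M.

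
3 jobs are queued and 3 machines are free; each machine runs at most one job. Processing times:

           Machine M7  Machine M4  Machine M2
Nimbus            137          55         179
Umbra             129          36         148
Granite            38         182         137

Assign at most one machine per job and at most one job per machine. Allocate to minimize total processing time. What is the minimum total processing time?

Minimum total: 241 min

Optimal: Nimbus→Machine M4 (55 min), Umbra→Machine M2 (148 min), Granite→Machine M7 (38 min) — total 55+148+38 = 241 min.
Row-greedy (each job in turn takes its cheapest remaining machine) gives 321 min, worse by 80.
Next-best assignment: Nimbus→Machine M2, Umbra→Machine M4, Granite→Machine M7 = 253 min.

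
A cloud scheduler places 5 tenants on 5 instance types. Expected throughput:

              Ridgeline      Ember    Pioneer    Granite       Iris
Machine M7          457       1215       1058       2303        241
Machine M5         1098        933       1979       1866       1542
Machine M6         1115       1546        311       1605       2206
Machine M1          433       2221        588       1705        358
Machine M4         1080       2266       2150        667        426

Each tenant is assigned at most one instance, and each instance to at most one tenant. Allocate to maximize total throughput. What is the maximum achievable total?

Maximum total: 9978 ops/s

Optimal: Ridgeline→Machine M5 (1098 ops/s), Ember→Machine M1 (2221 ops/s), Pioneer→Machine M4 (2150 ops/s), Granite→Machine M7 (2303 ops/s), Iris→Machine M6 (2206 ops/s) — total 1098+2221+2150+2303+2206 = 9978 ops/s.
Column-greedy (each instance in turn goes to its best remaining tenant) gives 9789 ops/s, worse by 189.
Next-best assignment: Ridgeline→Machine M4, Ember→Machine M1, Pioneer→Machine M5, Granite→Machine M7, Iris→Machine M6 = 9789 ops/s.
Swapping Ember↔Ridgeline (Ember→Machine M5 933 ops/s, Ridgeline→Machine M1 433 ops/s) loses 1953.
No other one-to-one assignment exceeds 9978 ops/s.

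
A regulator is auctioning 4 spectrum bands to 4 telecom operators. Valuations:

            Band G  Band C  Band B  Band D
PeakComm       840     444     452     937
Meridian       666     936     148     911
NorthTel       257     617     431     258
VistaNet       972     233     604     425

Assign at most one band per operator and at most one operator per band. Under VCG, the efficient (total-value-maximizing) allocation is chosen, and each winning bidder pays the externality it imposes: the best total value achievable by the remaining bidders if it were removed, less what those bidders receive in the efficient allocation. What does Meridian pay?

Efficient allocation: PeakComm→Band D ($937M), Meridian→Band C ($936M), NorthTel→Band B ($431M), VistaNet→Band G ($972M); total welfare W = $3276M.
Meridian receives Band C at value $936M, so the others get W − 936 = $2340M.
Without Meridian: best allocation of the remaining 3 bidders over all 4 bands is PeakComm→Band D ($937M), NorthTel→Band C ($617M), VistaNet→Band G ($972M), total $2526M.
VCG payment = (others' best without Meridian) − (others' welfare with Meridian) = 2526 − 2340 = $186M.

Meridian pays $186M.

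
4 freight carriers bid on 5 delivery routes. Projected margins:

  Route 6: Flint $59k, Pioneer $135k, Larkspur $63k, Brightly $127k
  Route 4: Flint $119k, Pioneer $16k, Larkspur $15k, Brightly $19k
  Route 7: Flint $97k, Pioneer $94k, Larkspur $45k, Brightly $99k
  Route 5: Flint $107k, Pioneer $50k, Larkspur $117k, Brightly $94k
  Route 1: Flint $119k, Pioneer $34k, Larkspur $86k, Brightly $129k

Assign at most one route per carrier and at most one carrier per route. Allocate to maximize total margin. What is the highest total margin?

Maximum total: $500k

This is a one-to-one assignment (maximum-weight bipartite matching).
Optimal: Flint→Route 4 ($119k), Pioneer→Route 6 ($135k), Larkspur→Route 5 ($117k), Brightly→Route 1 ($129k) — total 119+135+117+129 = $500k.
Column-greedy (each route in turn goes to its best remaining carrier) gives $470k, worse by 30.
Next-best assignment: Flint→Route 7, Pioneer→Route 6, Larkspur→Route 5, Brightly→Route 1 = $478k.
Every other assignment is strictly worse.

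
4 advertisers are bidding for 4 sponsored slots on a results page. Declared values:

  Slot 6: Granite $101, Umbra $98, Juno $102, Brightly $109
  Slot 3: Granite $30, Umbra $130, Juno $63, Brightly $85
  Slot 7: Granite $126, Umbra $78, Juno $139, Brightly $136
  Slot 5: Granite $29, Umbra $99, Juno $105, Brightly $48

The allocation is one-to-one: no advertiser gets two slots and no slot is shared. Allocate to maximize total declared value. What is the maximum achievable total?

Max total: $472

This is a one-to-one assignment (maximum-weight bipartite matching).
Optimal: Granite→Slot 6 ($101), Umbra→Slot 3 ($130), Juno→Slot 5 ($105), Brightly→Slot 7 ($136) — total 101+130+105+136 = $472.
Column-greedy (each slot in turn goes to its best remaining advertiser) gives $407, worse by 65.
Next-best assignment: Granite→Slot 7, Umbra→Slot 3, Juno→Slot 5, Brightly→Slot 6 = $470.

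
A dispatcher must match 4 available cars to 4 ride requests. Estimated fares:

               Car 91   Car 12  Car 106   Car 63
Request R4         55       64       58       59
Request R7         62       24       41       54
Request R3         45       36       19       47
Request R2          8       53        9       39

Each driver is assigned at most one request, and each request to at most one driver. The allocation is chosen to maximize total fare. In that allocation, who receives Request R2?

This is a one-to-one assignment (maximum-weight bipartite matching).
Optimal: Car 91→Request R7 ($62), Car 12→Request R2 ($53), Car 106→Request R4 ($58), Car 63→Request R3 ($47) — total 62+53+58+47 = $220.
Column-greedy (each request in turn goes to its best remaining driver) gives $182, worse by 38.
Next-best assignment: Car 91→Request R3, Car 12→Request R2, Car 106→Request R4, Car 63→Request R7 = $210.
Car 12's own top request is Request R4 ($64), but forcing Car 12→Request R4 and reassigning the rest optimally gives only $189 — worse by 31.

Car 12 receives Request R2.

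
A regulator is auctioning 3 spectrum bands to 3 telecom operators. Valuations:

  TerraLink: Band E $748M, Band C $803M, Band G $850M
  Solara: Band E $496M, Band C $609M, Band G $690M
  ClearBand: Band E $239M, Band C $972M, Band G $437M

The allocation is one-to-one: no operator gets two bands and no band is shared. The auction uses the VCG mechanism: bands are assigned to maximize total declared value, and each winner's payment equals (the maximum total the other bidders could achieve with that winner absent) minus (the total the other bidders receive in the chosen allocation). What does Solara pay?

Solara pays $102M.

Efficient allocation: TerraLink→Band E ($748M), Solara→Band G ($690M), ClearBand→Band C ($972M); total welfare W = $2410M.
Solara receives Band G at value $690M, so the others get W − 690 = $1720M.
Without Solara: best allocation of the remaining 2 bidders over all 3 bands is TerraLink→Band G ($850M), ClearBand→Band C ($972M), total $1822M.
VCG payment = (others' best without Solara) − (others' welfare with Solara) = 1822 − 1720 = $102M.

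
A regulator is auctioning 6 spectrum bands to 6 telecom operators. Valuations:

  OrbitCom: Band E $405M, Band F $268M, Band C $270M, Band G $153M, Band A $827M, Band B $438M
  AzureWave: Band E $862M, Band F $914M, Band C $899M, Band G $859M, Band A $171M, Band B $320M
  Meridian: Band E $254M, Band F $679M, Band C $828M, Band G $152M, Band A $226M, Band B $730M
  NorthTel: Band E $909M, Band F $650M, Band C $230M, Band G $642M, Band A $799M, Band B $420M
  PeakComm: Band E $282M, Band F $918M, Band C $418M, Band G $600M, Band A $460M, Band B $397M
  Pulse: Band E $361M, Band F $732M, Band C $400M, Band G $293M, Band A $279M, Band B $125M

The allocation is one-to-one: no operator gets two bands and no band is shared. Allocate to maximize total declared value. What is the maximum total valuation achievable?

Optimal: OrbitCom→Band A ($827M), AzureWave→Band C ($899M), Meridian→Band B ($730M), NorthTel→Band E ($909M), PeakComm→Band G ($600M), Pulse→Band F ($732M) — total 827+899+730+909+600+732 = $4697M.
Max-entry greedy (repeatedly take the single best remaining cell) gives $4576M, worse by 121.
Swapping Meridian↔Pulse (Meridian→Band F $679M, Pulse→Band B $125M) loses 658.

Maximum total: $4697M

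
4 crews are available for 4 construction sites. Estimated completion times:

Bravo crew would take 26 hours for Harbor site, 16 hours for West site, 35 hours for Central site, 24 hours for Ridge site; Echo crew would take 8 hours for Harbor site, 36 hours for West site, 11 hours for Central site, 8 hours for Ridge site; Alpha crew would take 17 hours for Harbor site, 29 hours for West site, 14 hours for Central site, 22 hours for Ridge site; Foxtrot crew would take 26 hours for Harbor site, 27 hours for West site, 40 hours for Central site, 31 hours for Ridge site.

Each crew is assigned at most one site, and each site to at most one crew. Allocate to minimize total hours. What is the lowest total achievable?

Optimal: Bravo crew→West site (16 hours), Echo crew→Ridge site (8 hours), Alpha crew→Central site (14 hours), Foxtrot crew→Harbor site (26 hours) — total 16+8+14+26 = 64 hours.
Row-greedy (each crew in turn takes its cheapest remaining site) gives 69 hours, worse by 5.
Swapping Alpha crew↔Bravo crew (Alpha crew→West site 29 hours, Bravo crew→Central site 35 hours) adds 34.

Minimum total: 64 hours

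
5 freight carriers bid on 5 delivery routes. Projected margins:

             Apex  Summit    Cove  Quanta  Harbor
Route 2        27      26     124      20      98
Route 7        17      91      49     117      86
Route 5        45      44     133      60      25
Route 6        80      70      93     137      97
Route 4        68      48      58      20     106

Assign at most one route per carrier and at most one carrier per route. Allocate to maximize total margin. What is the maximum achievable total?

This is a one-to-one assignment (maximum-weight bipartite matching).
Optimal: Apex→Route 4 ($68k), Summit→Route 7 ($91k), Cove→Route 5 ($133k), Quanta→Route 6 ($137k), Harbor→Route 2 ($98k) — total 68+91+133+137+98 = $527k.
Row-greedy (each carrier in turn takes its best remaining route) gives $430k, worse by 97.
Next-best assignment: Apex→Route 5, Summit→Route 7, Cove→Route 2, Quanta→Route 6, Harbor→Route 4 = $503k.
Swapping Harbor↔Apex (Harbor→Route 4 $106k, Apex→Route 2 $27k) loses 33.

Max total: $527k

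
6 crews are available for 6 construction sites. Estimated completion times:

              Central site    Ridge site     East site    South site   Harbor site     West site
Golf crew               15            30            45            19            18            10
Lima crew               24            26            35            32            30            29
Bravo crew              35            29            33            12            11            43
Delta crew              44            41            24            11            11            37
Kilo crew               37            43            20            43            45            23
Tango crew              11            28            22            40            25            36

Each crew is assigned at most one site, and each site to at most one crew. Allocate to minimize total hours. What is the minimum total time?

Optimal: Golf crew→West site (10 hours), Lima crew→Ridge site (26 hours), Bravo crew→Harbor site (11 hours), Delta crew→South site (11 hours), Kilo crew→East site (20 hours), Tango crew→Central site (11 hours) — total 10+26+11+11+20+11 = 89 hours.
Row-greedy (each crew in turn takes its cheapest remaining site) gives 104 hours, worse by 15.
Next-best assignment: Golf crew→West site, Lima crew→Ridge site, Bravo crew→South site, Delta crew→Harbor site, Kilo crew→East site, Tango crew→Central site = 90 hours.
Swapping Lima crew↔Golf crew (Lima crew→West site 29 hours, Golf crew→Ridge site 30 hours) adds 23.

Minimum total: 89 hours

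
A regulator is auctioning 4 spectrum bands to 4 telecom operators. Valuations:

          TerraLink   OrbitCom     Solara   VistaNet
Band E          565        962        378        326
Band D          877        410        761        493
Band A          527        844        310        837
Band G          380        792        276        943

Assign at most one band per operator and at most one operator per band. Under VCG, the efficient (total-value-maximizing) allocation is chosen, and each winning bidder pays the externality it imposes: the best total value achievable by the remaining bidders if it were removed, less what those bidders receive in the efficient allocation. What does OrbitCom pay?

Efficient allocation: TerraLink→Band A ($527M), OrbitCom→Band E ($962M), Solara→Band D ($761M), VistaNet→Band G ($943M); total welfare W = $3193M.
OrbitCom receives Band E at value $962M, so the others get W − 962 = $2231M.
Without OrbitCom: best allocation of the remaining 3 bidders over all 4 bands is TerraLink→Band E ($565M), Solara→Band D ($761M), VistaNet→Band G ($943M), total $2269M.
VCG payment = (others' best without OrbitCom) − (others' welfare with OrbitCom) = 2269 − 2231 = $38M.

OrbitCom pays $38M.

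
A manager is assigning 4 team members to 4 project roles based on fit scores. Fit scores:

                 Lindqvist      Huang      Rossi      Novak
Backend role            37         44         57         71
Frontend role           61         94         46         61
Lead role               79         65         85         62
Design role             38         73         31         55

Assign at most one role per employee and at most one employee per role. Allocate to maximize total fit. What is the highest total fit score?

Maximum total: 290 pts

Treat this as an assignment problem: match each employee to one role.
Optimal: Lindqvist→Frontend role (61 pts), Huang→Design role (73 pts), Rossi→Lead role (85 pts), Novak→Backend role (71 pts) — total 61+73+85+71 = 290 pts.
Row-greedy (each employee in turn takes its best remaining role) gives 285 pts, worse by 5.
Next-best assignment: Lindqvist→Design role, Huang→Frontend role, Rossi→Lead role, Novak→Backend role = 288 pts.
No other one-to-one assignment exceeds 290 pts.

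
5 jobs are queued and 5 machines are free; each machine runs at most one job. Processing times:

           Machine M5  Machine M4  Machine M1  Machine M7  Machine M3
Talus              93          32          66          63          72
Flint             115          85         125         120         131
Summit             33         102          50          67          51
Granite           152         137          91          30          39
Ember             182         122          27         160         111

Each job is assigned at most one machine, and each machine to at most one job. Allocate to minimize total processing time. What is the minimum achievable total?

This is the linear assignment problem.
Optimal: Talus→Machine M7 (63 min), Flint→Machine M4 (85 min), Summit→Machine M5 (33 min), Granite→Machine M3 (39 min), Ember→Machine M1 (27 min) — total 63+85+33+39+27 = 247 min.
Row-greedy (each job in turn takes its cheapest remaining machine) gives 338 min, worse by 91.
Swapping Ember↔Granite (Ember→Machine M3 111 min, Granite→Machine M1 91 min) adds 136.

Minimum total: 247 min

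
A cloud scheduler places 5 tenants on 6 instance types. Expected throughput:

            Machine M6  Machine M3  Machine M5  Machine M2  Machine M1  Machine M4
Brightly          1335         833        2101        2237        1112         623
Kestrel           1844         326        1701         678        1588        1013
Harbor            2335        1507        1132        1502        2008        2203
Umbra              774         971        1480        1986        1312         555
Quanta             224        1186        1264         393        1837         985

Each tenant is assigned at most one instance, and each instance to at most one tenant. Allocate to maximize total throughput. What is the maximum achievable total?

Optimal: Brightly→Machine M5 (2101 ops/s), Kestrel→Machine M6 (1844 ops/s), Harbor→Machine M4 (2203 ops/s), Umbra→Machine M2 (1986 ops/s), Quanta→Machine M1 (1837 ops/s) — total 2101+1844+2203+1986+1837 = 9971 ops/s.
Column-greedy (each instance in turn goes to its best remaining tenant) gives 9196 ops/s, worse by 775.
No other one-to-one assignment exceeds 9971 ops/s.

Max total: 9971 ops/s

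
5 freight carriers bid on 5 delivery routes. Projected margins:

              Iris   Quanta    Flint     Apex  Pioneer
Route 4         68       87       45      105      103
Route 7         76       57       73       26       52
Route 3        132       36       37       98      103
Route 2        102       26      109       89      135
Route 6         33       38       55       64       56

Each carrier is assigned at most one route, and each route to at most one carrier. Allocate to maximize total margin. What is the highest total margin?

Optimal: Iris→Route 3 ($132k), Quanta→Route 4 ($87k), Flint→Route 7 ($73k), Apex→Route 6 ($64k), Pioneer→Route 2 ($135k) — total 132+87+73+64+135 = $491k.
Row-greedy (each carrier in turn takes its best remaining route) gives $444k, worse by 47.
Next-best assignment: Iris→Route 3, Quanta→Route 7, Flint→Route 6, Apex→Route 4, Pioneer→Route 2 = $484k.
Every other assignment is strictly worse.

Max total: $491k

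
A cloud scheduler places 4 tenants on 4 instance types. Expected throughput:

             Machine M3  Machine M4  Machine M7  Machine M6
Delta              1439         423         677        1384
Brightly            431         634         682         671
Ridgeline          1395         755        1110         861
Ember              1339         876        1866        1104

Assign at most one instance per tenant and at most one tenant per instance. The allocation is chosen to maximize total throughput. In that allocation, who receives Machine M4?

Brightly receives Machine M4.

This is a one-to-one assignment (maximum-weight bipartite matching).
Optimal: Delta→Machine M6 (1384 ops/s), Brightly→Machine M4 (634 ops/s), Ridgeline→Machine M3 (1395 ops/s), Ember→Machine M7 (1866 ops/s) — total 1384+634+1395+1866 = 5279 ops/s.
Max-entry greedy (repeatedly take the single best remaining cell) gives 4800 ops/s, worse by 479.
Swapping Ridgeline↔Ember (Ridgeline→Machine M7 1110 ops/s, Ember→Machine M3 1339 ops/s) loses 812.
Brightly's own top instance is Machine M7 (682 ops/s), but forcing Brightly→Machine M7 and reassigning the rest optimally gives only 4337 ops/s — worse by 942.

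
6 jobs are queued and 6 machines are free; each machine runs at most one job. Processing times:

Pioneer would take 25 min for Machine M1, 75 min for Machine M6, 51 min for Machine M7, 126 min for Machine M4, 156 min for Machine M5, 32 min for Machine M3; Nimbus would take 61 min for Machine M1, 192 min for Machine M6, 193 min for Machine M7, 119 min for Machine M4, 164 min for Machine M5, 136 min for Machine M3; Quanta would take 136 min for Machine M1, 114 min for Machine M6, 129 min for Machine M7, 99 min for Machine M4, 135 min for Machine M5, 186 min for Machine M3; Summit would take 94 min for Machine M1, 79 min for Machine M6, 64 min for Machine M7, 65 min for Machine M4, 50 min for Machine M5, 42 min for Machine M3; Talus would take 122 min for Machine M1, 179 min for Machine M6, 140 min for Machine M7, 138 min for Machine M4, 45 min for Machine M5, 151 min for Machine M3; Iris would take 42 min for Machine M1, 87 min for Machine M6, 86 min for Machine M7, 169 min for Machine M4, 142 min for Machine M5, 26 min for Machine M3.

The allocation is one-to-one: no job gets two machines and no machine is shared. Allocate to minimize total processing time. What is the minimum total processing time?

Optimal: Pioneer→Machine M7 (51 min), Nimbus→Machine M1 (61 min), Quanta→Machine M4 (99 min), Summit→Machine M6 (79 min), Talus→Machine M5 (45 min), Iris→Machine M3 (26 min) — total 51+61+99+79+45+26 = 361 min.

Minimum total: 361 min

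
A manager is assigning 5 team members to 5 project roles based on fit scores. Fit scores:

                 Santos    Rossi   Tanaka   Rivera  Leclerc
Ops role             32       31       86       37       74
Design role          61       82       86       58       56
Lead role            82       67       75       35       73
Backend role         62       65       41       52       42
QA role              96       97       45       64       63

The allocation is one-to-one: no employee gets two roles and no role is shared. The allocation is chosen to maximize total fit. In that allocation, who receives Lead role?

Optimal: Santos→Lead role (82 pts), Rossi→QA role (97 pts), Tanaka→Design role (86 pts), Rivera→Backend role (52 pts), Leclerc→Ops role (74 pts) — total 82+97+86+52+74 = 391 pts.
Max-entry greedy (repeatedly take the single best remaining cell) gives 365 pts, worse by 26.
Next-best assignment: Santos→QA role, Rossi→Design role, Tanaka→Ops role, Rivera→Backend role, Leclerc→Lead role = 389 pts.
Checked against all permutations: 391 pts is optimal.
Santos's own top role is QA role (96 pts), but forcing Santos→QA role and reassigning the rest optimally gives only 389 pts — worse by 2.

Santos receives Lead role.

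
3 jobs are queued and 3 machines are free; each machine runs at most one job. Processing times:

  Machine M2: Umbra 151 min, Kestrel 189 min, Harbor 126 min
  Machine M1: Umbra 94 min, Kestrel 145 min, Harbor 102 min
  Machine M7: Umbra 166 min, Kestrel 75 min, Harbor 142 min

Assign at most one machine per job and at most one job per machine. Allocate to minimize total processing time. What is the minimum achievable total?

Min total: 295 min

Optimal: Umbra→Machine M1 (94 min), Kestrel→Machine M7 (75 min), Harbor→Machine M2 (126 min) — total 94+75+126 = 295 min.
Next-best assignment: Umbra→Machine M2, Kestrel→Machine M7, Harbor→Machine M1 = 328 min.
Checked against all permutations: 295 min is optimal.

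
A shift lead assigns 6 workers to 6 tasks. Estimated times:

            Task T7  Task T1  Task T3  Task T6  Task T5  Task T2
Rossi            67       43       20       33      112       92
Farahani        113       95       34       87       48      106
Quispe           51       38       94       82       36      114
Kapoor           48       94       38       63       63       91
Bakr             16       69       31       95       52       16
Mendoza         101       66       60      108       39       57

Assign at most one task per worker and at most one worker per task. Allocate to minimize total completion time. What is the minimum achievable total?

Optimal: Rossi→Task T6 (33 min), Farahani→Task T3 (34 min), Quispe→Task T1 (38 min), Kapoor→Task T7 (48 min), Bakr→Task T2 (16 min), Mendoza→Task T5 (39 min) — total 33+34+38+48+16+39 = 208 min.
Min-entry greedy (repeatedly take the single cheapest remaining cell) gives 287 min, worse by 79.
Checked against all permutations: 208 min is optimal.

Minimum total: 208 min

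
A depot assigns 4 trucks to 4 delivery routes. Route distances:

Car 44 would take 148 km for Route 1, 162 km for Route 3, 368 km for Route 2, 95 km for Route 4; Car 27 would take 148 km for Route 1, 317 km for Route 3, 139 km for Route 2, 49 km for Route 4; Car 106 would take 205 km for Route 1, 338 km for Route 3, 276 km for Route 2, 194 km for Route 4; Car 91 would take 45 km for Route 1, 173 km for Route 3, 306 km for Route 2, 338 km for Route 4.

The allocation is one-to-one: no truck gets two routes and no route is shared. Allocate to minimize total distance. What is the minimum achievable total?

Min total: 532 km

Optimal: Car 44→Route 3 (162 km), Car 27→Route 4 (49 km), Car 106→Route 2 (276 km), Car 91→Route 1 (45 km) — total 162+49+276+45 = 532 km.
Next-best assignment: Car 44→Route 3, Car 27→Route 2, Car 106→Route 4, Car 91→Route 1 = 540 km.
Checked against all permutations: 532 km is optimal.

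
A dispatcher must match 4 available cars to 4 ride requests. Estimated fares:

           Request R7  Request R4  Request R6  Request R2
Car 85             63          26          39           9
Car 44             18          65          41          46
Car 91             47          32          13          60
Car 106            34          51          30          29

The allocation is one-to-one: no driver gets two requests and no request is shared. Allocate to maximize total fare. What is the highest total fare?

Optimal: Car 85→Request R7 ($63), Car 44→Request R4 ($65), Car 91→Request R2 ($60), Car 106→Request R6 ($30) — total 63+65+60+30 = $218.
No other one-to-one assignment exceeds $218.

Max total: $218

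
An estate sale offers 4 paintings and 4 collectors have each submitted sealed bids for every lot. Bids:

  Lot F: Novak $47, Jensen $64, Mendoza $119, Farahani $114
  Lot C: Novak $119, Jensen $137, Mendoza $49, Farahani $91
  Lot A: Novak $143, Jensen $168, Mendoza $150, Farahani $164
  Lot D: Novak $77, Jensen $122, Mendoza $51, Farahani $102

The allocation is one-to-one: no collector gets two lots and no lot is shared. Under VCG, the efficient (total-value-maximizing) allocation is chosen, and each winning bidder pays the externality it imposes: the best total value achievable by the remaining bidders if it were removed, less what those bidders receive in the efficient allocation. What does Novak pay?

Novak pays $15.

Efficient allocation: Novak→Lot C ($119), Jensen→Lot D ($122), Mendoza→Lot F ($119), Farahani→Lot A ($164); total welfare W = $524.
Novak receives Lot C at value $119, so the others get W − 119 = $405.
Without Novak: best allocation of the remaining 3 bidders over all 4 lots is Jensen→Lot C ($137), Mendoza→Lot F ($119), Farahani→Lot A ($164), total $420.
VCG payment = (others' best without Novak) − (others' welfare with Novak) = 420 − 405 = $15.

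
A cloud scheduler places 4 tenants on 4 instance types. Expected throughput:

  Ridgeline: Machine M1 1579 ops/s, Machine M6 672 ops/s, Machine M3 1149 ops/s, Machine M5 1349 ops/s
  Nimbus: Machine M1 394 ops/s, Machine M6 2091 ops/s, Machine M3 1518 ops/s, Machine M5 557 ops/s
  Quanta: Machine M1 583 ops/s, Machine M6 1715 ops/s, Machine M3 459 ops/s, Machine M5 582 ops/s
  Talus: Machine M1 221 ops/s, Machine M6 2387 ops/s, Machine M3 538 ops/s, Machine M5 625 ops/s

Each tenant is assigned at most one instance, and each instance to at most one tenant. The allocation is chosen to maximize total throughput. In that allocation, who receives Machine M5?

Quanta receives Machine M5.

Optimal: Ridgeline→Machine M1 (1579 ops/s), Nimbus→Machine M3 (1518 ops/s), Quanta→Machine M5 (582 ops/s), Talus→Machine M6 (2387 ops/s) — total 1579+1518+582+2387 = 6066 ops/s.
Next-best assignment: Ridgeline→Machine M5, Nimbus→Machine M3, Quanta→Machine M1, Talus→Machine M6 = 5837 ops/s.
Quanta's own top instance is Machine M6 (1715 ops/s), but forcing Quanta→Machine M6 and reassigning the rest optimally gives only 5437 ops/s — worse by 629.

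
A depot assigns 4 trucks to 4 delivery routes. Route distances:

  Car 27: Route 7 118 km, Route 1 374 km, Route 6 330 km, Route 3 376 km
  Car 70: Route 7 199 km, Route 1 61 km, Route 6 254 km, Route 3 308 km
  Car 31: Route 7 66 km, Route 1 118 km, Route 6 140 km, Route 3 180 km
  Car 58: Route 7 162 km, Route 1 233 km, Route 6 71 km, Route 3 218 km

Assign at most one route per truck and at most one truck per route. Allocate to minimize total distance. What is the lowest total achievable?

Minimum total: 430 km

This is the linear assignment problem.
Optimal: Car 27→Route 7 (118 km), Car 70→Route 1 (61 km), Car 31→Route 3 (180 km), Car 58→Route 6 (71 km) — total 118+61+180+71 = 430 km.
Next-best assignment: Car 27→Route 7, Car 70→Route 1, Car 31→Route 6, Car 58→Route 3 = 537 km.
Every other assignment is strictly worse.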